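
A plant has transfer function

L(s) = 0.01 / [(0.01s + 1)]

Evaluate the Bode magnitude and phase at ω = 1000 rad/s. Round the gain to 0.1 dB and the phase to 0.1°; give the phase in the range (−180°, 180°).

At ω = 1000 rad/s:
pole (1 + j1000·0.01) = 1 + j10 → |·| ≈ 10.05, ∠ ≈ 84.29°
|L| = 0.01 · 1 / (10.05) ≈ 0.00099502
Gain = 20 log₁₀(0.00099502) ≈ -60.04 dB
∠L = (0°) − (84.29°) = -84.29°

-60.0 dB, -84.3°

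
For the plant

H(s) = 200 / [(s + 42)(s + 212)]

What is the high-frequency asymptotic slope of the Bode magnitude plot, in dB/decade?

-40 dB/decade

Each pole contributes −20 dB/decade at high frequency; each zero contributes +20 dB/decade.
Net: 0 zero(s) − 2 pole(s) → -40 dB/decade.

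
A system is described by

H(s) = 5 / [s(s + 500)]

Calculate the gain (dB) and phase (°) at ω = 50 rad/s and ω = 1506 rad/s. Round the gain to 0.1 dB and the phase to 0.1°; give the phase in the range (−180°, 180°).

ω = 50: -74.0 dB, -95.7°; ω = 1506: -113.6 dB, -161.6°

At s = jω = j50:
pole (s+500): 500 + j50 → |·| = √(500²+50²) = √252500 ≈ 502.49, ∠ = arctan(50/500) ≈ 5.71°
pole at origin: |s| = 50, ∠ = 90.00° (in denominator)
|H| = 5 / 25124 ≈ 0.00019901
Gain = 20 log₁₀(0.00019901) ≈ -74.02 dB
∠H = 0.00° − 95.71° = -95.71°

At s = jω = j1506:
pole (s+500): 500 + j1506 → |·| = √(500²+1506²) = √2518036 ≈ 1586.8, ∠ = arctan(1506/500) ≈ 71.63°
pole at origin: |s| = 1506, ∠ = 90.00° (in denominator)
|H| = 5 / 2.3897e+06 ≈ 2.0923e-06
Gain = 20 log₁₀(2.0923e-06) ≈ -113.59 dB
∠H = 0.00° − 161.63° = -161.63°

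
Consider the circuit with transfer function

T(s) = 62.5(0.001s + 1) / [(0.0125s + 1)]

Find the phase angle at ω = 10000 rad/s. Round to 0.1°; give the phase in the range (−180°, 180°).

At ω = 10000 rad/s:
zero (1 + j10000·0.001) = 1 + j10 → |·| ≈ 10.05, ∠ ≈ 84.29°
pole (1 + j10000·0.0125) = 1 + j125 → |·| ≈ 125, ∠ ≈ 89.54°
∠T = (84.29°) − (89.54°) = -5.25°

-5.3°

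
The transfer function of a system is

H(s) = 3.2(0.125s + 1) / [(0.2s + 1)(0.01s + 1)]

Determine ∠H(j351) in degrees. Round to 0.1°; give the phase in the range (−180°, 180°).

At ω = 351 rad/s:
zero (1 + j351·0.125) = 1 + j43.875 → |·| ≈ 43.886, ∠ ≈ 88.69°
pole (1 + j351·0.2) = 1 + j70.2 → |·| ≈ 70.207, ∠ ≈ 89.18°
pole (1 + j351·0.01) = 1 + j3.51 → |·| ≈ 3.6497, ∠ ≈ 74.10°
∠H = (88.69°) − (89.18° + 74.10°) = -74.59°

-74.6°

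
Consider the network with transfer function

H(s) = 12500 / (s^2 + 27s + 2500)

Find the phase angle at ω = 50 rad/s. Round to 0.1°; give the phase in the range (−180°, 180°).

-90.0°

At s = jω = j50:
quadratic: (j50)² + 27·j50 + 2500 = 0 + j1350 → |·| ≈ 1350, ∠ ≈ 90.00°
∠H = 0.00° − 90.00° = -90.00°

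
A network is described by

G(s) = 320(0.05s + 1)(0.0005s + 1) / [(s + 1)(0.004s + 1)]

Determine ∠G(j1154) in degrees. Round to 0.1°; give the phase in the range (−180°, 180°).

At ω = 1154 rad/s:
zero (1 + j1154·0.05) = 1 + j57.7 → |·| ≈ 57.709, ∠ ≈ 89.01°
zero (1 + j1154·0.0005) = 1 + j0.577 → |·| ≈ 1.1545, ∠ ≈ 29.98°
pole (1 + j1154·1) = 1 + j1154 → |·| ≈ 1154, ∠ ≈ 89.95°
pole (1 + j1154·0.004) = 1 + j4.616 → |·| ≈ 4.7231, ∠ ≈ 77.78°
∠G = (89.01° + 29.98°) − (89.95° + 77.78°) = -48.74°

-48.7°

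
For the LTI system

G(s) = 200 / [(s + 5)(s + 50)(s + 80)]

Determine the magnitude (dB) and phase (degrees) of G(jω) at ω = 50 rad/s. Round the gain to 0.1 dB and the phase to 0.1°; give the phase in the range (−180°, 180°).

At s = jω = j50:
pole (s+5): 5 + j50 → |·| = √(5²+50²) = √2525 ≈ 50.249, ∠ = arctan(50/5) ≈ 84.29°
pole (s+50): 50 + j50 → |·| = √(50²+50²) = √5000 ≈ 70.711, ∠ = arctan(50/50) ≈ 45.00°
pole (s+80): 80 + j50 → |·| = √(80²+50²) = √8900 ≈ 94.34, ∠ = arctan(50/80) ≈ 32.01°
|G| = 200 / 3.352e+05 ≈ 0.00059666
Gain = 20 log₁₀(0.00059666) ≈ -64.49 dB
∠G = 0.00° − 161.30° = -161.30°

-64.5 dB, -161.3°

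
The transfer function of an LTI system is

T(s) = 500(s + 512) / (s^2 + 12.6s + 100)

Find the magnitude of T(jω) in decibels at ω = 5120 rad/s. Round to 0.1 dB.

At s = jω = j5120:
zero (s+512): 512 + j5120 → |·| = √(512²+5120²) = √26476544 ≈ 5145.5, ∠ = arctan(5120/512) ≈ 84.29°
quadratic: (j5120)² + 12.6·j5120 + 100 = -26214300 + j64512 → |·| ≈ 2.6214e+07, ∠ ≈ 179.86°
|T| = 500 · 5145.5 / 2.6214e+07 ≈ 0.098144
Gain = 20 log₁₀(0.098144) ≈ -20.16 dB

-20.2 dB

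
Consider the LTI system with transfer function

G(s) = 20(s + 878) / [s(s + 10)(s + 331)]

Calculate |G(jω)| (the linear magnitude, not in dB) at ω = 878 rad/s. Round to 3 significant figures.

3.43e-05

At s = jω = j878:
zero (s+878): 878 + j878 → |·| = √(878²+878²) = √1541768 ≈ 1241.7, ∠ = arctan(878/878) ≈ 45.00°
pole (s+10): 10 + j878 → |·| = √(10²+878²) = √770984 ≈ 878.06, ∠ = arctan(878/10) ≈ 89.35°
pole (s+331): 331 + j878 → |·| = √(331²+878²) = √880445 ≈ 938.32, ∠ = arctan(878/331) ≈ 69.34°
pole at origin: |s| = 878, ∠ = 90.00° (in denominator)
|G| = 20 · 1241.7 / 7.2339e+08 ≈ 3.433e-05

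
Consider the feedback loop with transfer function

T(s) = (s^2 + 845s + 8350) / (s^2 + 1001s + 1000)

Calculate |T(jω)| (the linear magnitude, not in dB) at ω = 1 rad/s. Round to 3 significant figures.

Substitute s = j1:
Numerator: (j1)^2 + 845(j1) + 8350 = 8349 + j845
Denominator: (j1)^2 + 1001(j1) + 1000 = 999 + j1001
|N| = √(8349² + 845²) ≈ 8391.7, ∠N ≈ 5.78°
|D| = √(999² + 1001²) ≈ 1414.2, ∠D ≈ 45.06°
|T| = 8391.7 / 1414.2 ≈ 5.9339

5.93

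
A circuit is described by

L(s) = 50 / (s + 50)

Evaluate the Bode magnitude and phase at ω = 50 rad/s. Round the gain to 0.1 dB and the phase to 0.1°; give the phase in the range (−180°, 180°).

Substitute s = j50:
Numerator: 50 = 50 + j0
Denominator: (j50) + 50 = 50 + j50
|N| = √(50² + 0²) ≈ 50, ∠N ≈ 0.00°
|D| = √(50² + 50²) ≈ 70.711, ∠D ≈ 45.00°
|L| = 50 / 70.711 ≈ 0.7071
Gain = 20 log₁₀(0.7071) ≈ -3.01 dB
∠L = 0.00° − 45.00° = -45.00°

-3.0 dB, -45.0°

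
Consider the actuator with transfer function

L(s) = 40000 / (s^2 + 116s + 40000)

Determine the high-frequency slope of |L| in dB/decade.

-40 dB/decade

Each pole contributes −20 dB/decade at high frequency; each zero contributes +20 dB/decade.
Net: 0 zero(s) − 2 pole(s) → -40 dB/decade.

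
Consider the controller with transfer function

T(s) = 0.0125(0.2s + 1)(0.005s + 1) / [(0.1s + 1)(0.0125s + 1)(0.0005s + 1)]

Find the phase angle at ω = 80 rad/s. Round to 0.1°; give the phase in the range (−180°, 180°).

-21.9°

At ω = 80 rad/s:
zero (1 + j80·0.2) = 1 + j16 → |·| ≈ 16.031, ∠ ≈ 86.42°
zero (1 + j80·0.005) = 1 + j0.4 → |·| ≈ 1.077, ∠ ≈ 21.80°
pole (1 + j80·0.1) = 1 + j8 → |·| ≈ 8.0623, ∠ ≈ 82.87°
pole (1 + j80·0.0125) = 1 + j1 → |·| ≈ 1.4142, ∠ ≈ 45.00°
pole (1 + j80·0.0005) = 1 + j0.04 → |·| ≈ 1.0008, ∠ ≈ 2.29°
∠T = (86.42° + 21.80°) − (82.87° + 45.00° + 2.29°) = -21.94°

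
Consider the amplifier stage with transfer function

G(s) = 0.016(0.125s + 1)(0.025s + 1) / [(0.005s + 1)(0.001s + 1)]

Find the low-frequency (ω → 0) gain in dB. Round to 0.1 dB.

G(0) = 0.016 · 1 / 1 = 0.016
20 log₁₀(0.016) ≈ -35.92 dB

-35.9 dB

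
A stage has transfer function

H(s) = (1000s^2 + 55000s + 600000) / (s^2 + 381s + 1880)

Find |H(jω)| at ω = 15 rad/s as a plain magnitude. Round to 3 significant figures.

152

Substitute s = j15:
Numerator: 1000(j15)^2 + 55000(j15) + 600000 = 375000 + j825000
Denominator: (j15)^2 + 381(j15) + 1880 = 1655 + j5715
|N| = √(375000² + 825000²) ≈ 9.0623e+05, ∠N ≈ 65.56°
|D| = √(1655² + 5715²) ≈ 5949.8, ∠D ≈ 73.85°
|H| = 9.0623e+05 / 5949.8 ≈ 152.31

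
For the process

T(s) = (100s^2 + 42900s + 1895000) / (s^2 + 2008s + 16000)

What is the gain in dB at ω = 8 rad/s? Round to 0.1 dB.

Substitute s = j8:
Numerator: 100(j8)^2 + 42900(j8) + 1895000 = 1888600 + j343200
Denominator: (j8)^2 + 2008(j8) + 16000 = 15936 + j16064
|N| = √(1888600² + 343200²) ≈ 1.9195e+06, ∠N ≈ 10.30°
|D| = √(15936² + 16064²) ≈ 22628, ∠D ≈ 45.23°
|T| = 1.9195e+06 / 22628 ≈ 84.829
Gain = 20 log₁₀(84.829) ≈ 38.57 dB

38.6 dB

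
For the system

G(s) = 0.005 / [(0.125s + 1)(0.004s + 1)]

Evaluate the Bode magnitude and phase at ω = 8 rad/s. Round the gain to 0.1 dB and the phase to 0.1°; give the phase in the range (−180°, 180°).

At ω = 8 rad/s:
pole (1 + j8·0.125) = 1 + j1 → |·| ≈ 1.4142, ∠ ≈ 45.00°
pole (1 + j8·0.004) = 1 + j0.032 → |·| ≈ 1.0005, ∠ ≈ 1.83°
|G| = 0.005 · 1 / (1.4142 · 1.0005) ≈ 0.0035338
Gain = 20 log₁₀(0.0035338) ≈ -49.04 dB
∠G = (0°) − (45.00° + 1.83°) = -46.83°

-49.0 dB, -46.8°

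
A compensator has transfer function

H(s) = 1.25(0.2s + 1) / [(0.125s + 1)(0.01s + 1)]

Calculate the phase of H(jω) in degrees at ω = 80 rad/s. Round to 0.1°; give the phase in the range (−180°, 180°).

At ω = 80 rad/s:
zero (1 + j80·0.2) = 1 + j16 → |·| ≈ 16.031, ∠ ≈ 86.42°
pole (1 + j80·0.125) = 1 + j10 → |·| ≈ 10.05, ∠ ≈ 84.29°
pole (1 + j80·0.01) = 1 + j0.8 → |·| ≈ 1.2806, ∠ ≈ 38.66°
∠H = (86.42°) − (84.29° + 38.66°) = -36.53°

-36.5°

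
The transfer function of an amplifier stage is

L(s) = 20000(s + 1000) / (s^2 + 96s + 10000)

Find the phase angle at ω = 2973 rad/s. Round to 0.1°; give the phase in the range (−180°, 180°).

-106.7°

At s = jω = j2973:
zero (s+1000): 1000 + j2973 → |·| = √(1000²+2973²) = √9838729 ≈ 3136.7, ∠ = arctan(2973/1000) ≈ 71.41°
quadratic: (j2973)² + 96·j2973 + 10000 = -8828729 + j285408 → |·| ≈ 8.8333e+06, ∠ ≈ 178.15°
∠L = 71.41° − 178.15° = -106.74°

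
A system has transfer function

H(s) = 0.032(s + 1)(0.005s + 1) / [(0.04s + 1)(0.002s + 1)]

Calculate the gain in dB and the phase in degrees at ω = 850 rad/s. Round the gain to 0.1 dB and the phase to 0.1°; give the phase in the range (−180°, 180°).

5.0 dB, 18.8°

At ω = 850 rad/s:
zero (1 + j850·1) = 1 + j850 → |·| ≈ 850, ∠ ≈ 89.93°
zero (1 + j850·0.005) = 1 + j4.25 → |·| ≈ 4.3661, ∠ ≈ 76.76°
pole (1 + j850·0.04) = 1 + j34 → |·| ≈ 34.015, ∠ ≈ 88.32°
pole (1 + j850·0.002) = 1 + j1.7 → |·| ≈ 1.9723, ∠ ≈ 59.53°
|H| = 0.032 · 850 · 4.3661 / (34.015 · 1.9723) ≈ 1.7702
Gain = 20 log₁₀(1.7702) ≈ 4.96 dB
∠H = (89.93° + 76.76°) − (88.32° + 59.53°) = 18.84°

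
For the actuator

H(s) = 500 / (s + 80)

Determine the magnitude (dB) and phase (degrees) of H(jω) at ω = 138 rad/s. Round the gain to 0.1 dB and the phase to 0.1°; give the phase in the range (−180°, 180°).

At s = jω = j138:
pole (s+80): 80 + j138 → |·| = √(80²+138²) = √25444 ≈ 159.51, ∠ = arctan(138/80) ≈ 59.90°
|H| = 500 / 159.51 ≈ 3.1346
Gain = 20 log₁₀(3.1346) ≈ 9.92 dB
∠H = 0.00° − 59.90° = -59.90°

9.9 dB, -59.9°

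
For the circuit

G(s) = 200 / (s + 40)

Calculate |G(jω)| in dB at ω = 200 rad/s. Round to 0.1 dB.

At s = jω = j200:
pole (s+40): 40 + j200 → |·| = √(40²+200²) = √41600 ≈ 203.96, ∠ = arctan(200/40) ≈ 78.69°
|G| = 200 / 203.96 ≈ 0.98058
Gain = 20 log₁₀(0.98058) ≈ -0.17 dB

-0.2 dB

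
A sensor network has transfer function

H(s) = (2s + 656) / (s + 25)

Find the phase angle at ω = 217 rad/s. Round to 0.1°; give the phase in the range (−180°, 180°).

Substitute s = j217:
Numerator: 2(j217) + 656 = 656 + j434
Denominator: (j217) + 25 = 25 + j217
|N| = √(656² + 434²) ≈ 786.57, ∠N ≈ 33.49°
|D| = √(25² + 217²) ≈ 218.44, ∠D ≈ 83.43°
∠H = 33.49° − 83.43° = -49.94°

-49.9°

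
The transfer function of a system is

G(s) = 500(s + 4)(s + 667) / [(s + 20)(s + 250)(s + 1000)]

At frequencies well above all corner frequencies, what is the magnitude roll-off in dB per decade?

Each pole contributes −20 dB/decade at high frequency; each zero contributes +20 dB/decade.
Net: 2 zero(s) − 3 pole(s) → -20 dB/decade.

-20 dB/decade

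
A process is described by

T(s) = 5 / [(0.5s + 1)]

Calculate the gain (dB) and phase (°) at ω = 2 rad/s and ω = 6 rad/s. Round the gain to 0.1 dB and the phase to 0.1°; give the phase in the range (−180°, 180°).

ω = 2: 11.0 dB, -45.0°; ω = 6: 4.0 dB, -71.6°

At ω = 2 rad/s:
pole (1 + j2·0.5) = 1 + j1 → |·| ≈ 1.4142, ∠ ≈ 45.00°
|T| = 5 · 1 / (1.4142) ≈ 3.5356
Gain = 20 log₁₀(3.5356) ≈ 10.97 dB
∠T = (0°) − (45.00°) = -45.00°

At ω = 6 rad/s:
pole (1 + j6·0.5) = 1 + j3 → |·| ≈ 3.1623, ∠ ≈ 71.57°
|T| = 5 · 1 / (3.1623) ≈ 1.5811
Gain = 20 log₁₀(1.5811) ≈ 3.98 dB
∠T = (0°) − (71.57°) = -71.57°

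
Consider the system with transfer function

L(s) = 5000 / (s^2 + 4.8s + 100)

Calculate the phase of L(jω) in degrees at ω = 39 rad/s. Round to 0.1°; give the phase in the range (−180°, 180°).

-172.5°

At s = jω = j39:
quadratic: (j39)² + 4.8·j39 + 100 = -1421 + j187.2 → |·| ≈ 1433.3, ∠ ≈ 172.50°
∠L = 0.00° − 172.50° = -172.50°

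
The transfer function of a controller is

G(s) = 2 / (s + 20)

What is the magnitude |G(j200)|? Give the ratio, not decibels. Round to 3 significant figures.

Substitute s = j200:
Numerator: 2 = 2 + j0
Denominator: (j200) + 20 = 20 + j200
|N| = √(2² + 0²) ≈ 2, ∠N ≈ 0.00°
|D| = √(20² + 200²) ≈ 201, ∠D ≈ 84.29°
|G| = 2 / 201 ≈ 0.0099502

0.00995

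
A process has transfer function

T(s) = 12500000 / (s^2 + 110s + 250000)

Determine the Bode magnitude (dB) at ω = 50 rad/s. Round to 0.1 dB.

At s = jω = j50:
quadratic: (j50)² + 110·j50 + 250000 = 247500 + j5500 → |·| ≈ 2.4756e+05, ∠ ≈ 1.27°
|T| = 12500000 / 2.4756e+05 ≈ 50.493
Gain = 20 log₁₀(50.493) ≈ 34.06 dB

34.1 dB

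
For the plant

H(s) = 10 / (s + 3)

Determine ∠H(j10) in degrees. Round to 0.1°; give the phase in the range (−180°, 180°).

At s = jω = j10:
pole (s+3): 3 + j10 → |·| = √(3²+10²) = √109 ≈ 10.44, ∠ = arctan(10/3) ≈ 73.30°
∠H = 0.00° − 73.30° = -73.30°

-73.3°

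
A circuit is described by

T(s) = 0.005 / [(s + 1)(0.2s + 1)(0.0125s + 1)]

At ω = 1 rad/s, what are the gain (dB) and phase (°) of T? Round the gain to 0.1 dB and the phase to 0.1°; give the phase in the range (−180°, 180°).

-49.2 dB, -57.0°

At ω = 1 rad/s:
pole (1 + j1·1) = 1 + j1 → |·| ≈ 1.4142, ∠ ≈ 45.00°
pole (1 + j1·0.2) = 1 + j0.2 → |·| ≈ 1.0198, ∠ ≈ 11.31°
pole (1 + j1·0.0125) = 1 + j0.0125 → |·| ≈ 1.0001, ∠ ≈ 0.72°
|T| = 0.005 · 1 / (1.4142 · 1.0198 · 1.0001) ≈ 0.0034666
Gain = 20 log₁₀(0.0034666) ≈ -49.20 dB
∠T = (0°) − (45.00° + 11.31° + 0.72°) = -57.03°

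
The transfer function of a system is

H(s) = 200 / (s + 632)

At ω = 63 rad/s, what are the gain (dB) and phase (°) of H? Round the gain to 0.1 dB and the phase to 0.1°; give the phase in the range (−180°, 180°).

-10.0 dB, -5.7°

Substitute s = j63:
Numerator: 200 = 200 + j0
Denominator: (j63) + 632 = 632 + j63
|N| = √(200² + 0²) ≈ 200, ∠N ≈ 0.00°
|D| = √(632² + 63²) ≈ 635.13, ∠D ≈ 5.69°
|H| = 200 / 635.13 ≈ 0.3149
Gain = 20 log₁₀(0.3149) ≈ -10.04 dB
∠H = 0.00° − 5.69° = -5.69°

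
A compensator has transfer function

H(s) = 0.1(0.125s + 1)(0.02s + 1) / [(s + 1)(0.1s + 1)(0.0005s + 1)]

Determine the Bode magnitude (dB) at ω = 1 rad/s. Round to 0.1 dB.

-23.0 dB

At ω = 1 rad/s:
zero (1 + j1·0.125) = 1 + j0.125 → |·| ≈ 1.0078, ∠ ≈ 7.13°
zero (1 + j1·0.02) = 1 + j0.02 → |·| ≈ 1.0002, ∠ ≈ 1.15°
pole (1 + j1·1) = 1 + j1 → |·| ≈ 1.4142, ∠ ≈ 45.00°
pole (1 + j1·0.1) = 1 + j0.1 → |·| ≈ 1.005, ∠ ≈ 5.71°
pole (1 + j1·0.0005) = 1 + j0.0005 → |·| ≈ 1, ∠ ≈ 0.03°
|H| = 0.1 · 1.0078 · 1.0002 / (1.4142 · 1.005 · 1) ≈ 0.070923
Gain = 20 log₁₀(0.070923) ≈ -22.98 dB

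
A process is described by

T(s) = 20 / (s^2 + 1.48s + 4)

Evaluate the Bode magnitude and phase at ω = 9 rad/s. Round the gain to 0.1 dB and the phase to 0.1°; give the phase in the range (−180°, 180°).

At s = jω = j9:
quadratic: (j9)² + 1.48·j9 + 4 = -77 + j13.32 → |·| ≈ 78.144, ∠ ≈ 170.19°
|T| = 20 / 78.144 ≈ 0.25594
Gain = 20 log₁₀(0.25594) ≈ -11.84 dB
∠T = 0.00° − 170.19° = -170.19°

-11.8 dB, -170.2°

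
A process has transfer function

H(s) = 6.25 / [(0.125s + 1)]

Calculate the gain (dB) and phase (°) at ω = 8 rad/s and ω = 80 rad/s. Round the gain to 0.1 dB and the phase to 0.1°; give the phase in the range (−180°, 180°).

At ω = 8 rad/s:
pole (1 + j8·0.125) = 1 + j1 → |·| ≈ 1.4142, ∠ ≈ 45.00°
|H| = 6.25 · 1 / (1.4142) ≈ 4.4195
Gain = 20 log₁₀(4.4195) ≈ 12.91 dB
∠H = (0°) − (45.00°) = -45.00°

At ω = 80 rad/s:
pole (1 + j80·0.125) = 1 + j10 → |·| ≈ 10.05, ∠ ≈ 84.29°
|H| = 6.25 · 1 / (10.05) ≈ 0.62189
Gain = 20 log₁₀(0.62189) ≈ -4.13 dB
∠H = (0°) − (84.29°) = -84.29°

ω = 8: 12.9 dB, -45.0°; ω = 80: -4.1 dB, -84.3°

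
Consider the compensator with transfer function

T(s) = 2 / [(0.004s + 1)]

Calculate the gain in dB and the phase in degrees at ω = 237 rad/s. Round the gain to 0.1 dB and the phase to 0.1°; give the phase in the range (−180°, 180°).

3.2 dB, -43.5°

At ω = 237 rad/s:
pole (1 + j237·0.004) = 1 + j0.948 → |·| ≈ 1.3779, ∠ ≈ 43.47°
|T| = 2 · 1 / (1.3779) ≈ 1.4515
Gain = 20 log₁₀(1.4515) ≈ 3.24 dB
∠T = (0°) − (43.47°) = -43.47°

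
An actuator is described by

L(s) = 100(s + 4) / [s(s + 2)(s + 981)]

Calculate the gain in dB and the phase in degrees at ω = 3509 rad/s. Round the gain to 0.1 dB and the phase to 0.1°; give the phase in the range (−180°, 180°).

At s = jω = j3509:
zero (s+4): 4 + j3509 → |·| = √(4²+3509²) = √12313097 ≈ 3509, ∠ = arctan(3509/4) ≈ 89.93°
pole (s+2): 2 + j3509 → |·| = √(2²+3509²) = √12313085 ≈ 3509, ∠ = arctan(3509/2) ≈ 89.97°
pole (s+981): 981 + j3509 → |·| = √(981²+3509²) = √13275442 ≈ 3643.5, ∠ = arctan(3509/981) ≈ 74.38°
pole at origin: |s| = 3509, ∠ = 90.00° (in denominator)
|L| = 100 · 3509 / 4.4863e+10 ≈ 7.8216e-06
Gain = 20 log₁₀(7.8216e-06) ≈ -102.13 dB
∠L = 89.93° − 254.35° = -164.42°

-102.1 dB, -164.4°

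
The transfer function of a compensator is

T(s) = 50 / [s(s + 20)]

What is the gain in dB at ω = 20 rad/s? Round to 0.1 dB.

At s = jω = j20:
pole (s+20): 20 + j20 → |·| = √(20²+20²) = √800 ≈ 28.284, ∠ = arctan(20/20) ≈ 45.00°
pole at origin: |s| = 20, ∠ = 90.00° (in denominator)
|T| = 50 / 565.68 ≈ 0.088389
Gain = 20 log₁₀(0.088389) ≈ -21.07 dB

-21.1 dB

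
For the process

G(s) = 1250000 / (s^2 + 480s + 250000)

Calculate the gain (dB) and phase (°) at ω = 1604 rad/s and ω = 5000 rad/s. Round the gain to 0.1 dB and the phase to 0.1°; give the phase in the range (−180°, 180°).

At s = jω = j1604:
quadratic: (j1604)² + 480·j1604 + 250000 = -2322816 + j769920 → |·| ≈ 2.4471e+06, ∠ ≈ 161.66°
|G| = 1250000 / 2.4471e+06 ≈ 0.51081
Gain = 20 log₁₀(0.51081) ≈ -5.83 dB
∠G = 0.00° − 161.66° = -161.66°

At s = jω = j5000:
quadratic: (j5000)² + 480·j5000 + 250000 = -24750000 + j2400000 → |·| ≈ 2.4866e+07, ∠ ≈ 174.46°
|G| = 1250000 / 2.4866e+07 ≈ 0.050269
Gain = 20 log₁₀(0.050269) ≈ -25.97 dB
∠G = 0.00° − 174.46° = -174.46°

ω = 1604: -5.8 dB, -161.7°; ω = 5000: -26.0 dB, -174.5°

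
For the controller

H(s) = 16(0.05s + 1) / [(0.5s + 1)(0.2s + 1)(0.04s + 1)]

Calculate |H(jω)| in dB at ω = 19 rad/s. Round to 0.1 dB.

-6.6 dB

At ω = 19 rad/s:
zero (1 + j19·0.05) = 1 + j0.95 → |·| ≈ 1.3793, ∠ ≈ 43.53°
pole (1 + j19·0.5) = 1 + j9.5 → |·| ≈ 9.5525, ∠ ≈ 83.99°
pole (1 + j19·0.2) = 1 + j3.8 → |·| ≈ 3.9294, ∠ ≈ 75.26°
pole (1 + j19·0.04) = 1 + j0.76 → |·| ≈ 1.256, ∠ ≈ 37.23°
|H| = 16 · 1.3793 / (9.5525 · 3.9294 · 1.256) ≈ 0.46811
Gain = 20 log₁₀(0.46811) ≈ -6.59 dB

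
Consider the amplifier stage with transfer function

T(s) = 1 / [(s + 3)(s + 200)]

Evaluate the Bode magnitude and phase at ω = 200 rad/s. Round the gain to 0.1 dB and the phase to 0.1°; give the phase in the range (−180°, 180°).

-95.1 dB, -134.1°

At s = jω = j200:
pole (s+3): 3 + j200 → |·| = √(3²+200²) = √40009 ≈ 200.02, ∠ = arctan(200/3) ≈ 89.14°
pole (s+200): 200 + j200 → |·| = √(200²+200²) = √80000 ≈ 282.84, ∠ = arctan(200/200) ≈ 45.00°
|T| = 1 / 56574 ≈ 1.7676e-05
Gain = 20 log₁₀(1.7676e-05) ≈ -95.05 dB
∠T = 0.00° − 134.14° = -134.14°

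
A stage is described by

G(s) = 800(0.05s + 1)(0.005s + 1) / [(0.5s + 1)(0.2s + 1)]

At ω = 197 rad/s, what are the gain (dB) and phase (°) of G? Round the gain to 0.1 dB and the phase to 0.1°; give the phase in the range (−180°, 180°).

9.1 dB, -49.2°

At ω = 197 rad/s:
zero (1 + j197·0.05) = 1 + j9.85 → |·| ≈ 9.9006, ∠ ≈ 84.20°
zero (1 + j197·0.005) = 1 + j0.985 → |·| ≈ 1.4036, ∠ ≈ 44.57°
pole (1 + j197·0.5) = 1 + j98.5 → |·| ≈ 98.505, ∠ ≈ 89.42°
pole (1 + j197·0.2) = 1 + j39.4 → |·| ≈ 39.413, ∠ ≈ 88.55°
|G| = 800 · 9.9006 · 1.4036 / (98.505 · 39.413) ≈ 2.8635
Gain = 20 log₁₀(2.8635) ≈ 9.14 dB
∠G = (84.20° + 44.57°) − (89.42° + 88.55°) = -49.20°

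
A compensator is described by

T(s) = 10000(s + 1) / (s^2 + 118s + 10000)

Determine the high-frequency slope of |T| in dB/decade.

-20 dB/decade

Each pole contributes −20 dB/decade at high frequency; each zero contributes +20 dB/decade.
Net: 1 zero(s) − 2 pole(s) → -20 dB/decade.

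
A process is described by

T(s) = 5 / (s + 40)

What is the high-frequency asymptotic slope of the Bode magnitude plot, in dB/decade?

Each pole contributes −20 dB/decade at high frequency; each zero contributes +20 dB/decade.
Net: 0 zero(s) − 1 pole(s) → -20 dB/decade.

-20 dB/decade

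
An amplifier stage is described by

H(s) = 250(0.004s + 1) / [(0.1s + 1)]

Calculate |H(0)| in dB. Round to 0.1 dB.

48.0 dB

H(0) = 250 · 1 / 1 = 250
20 log₁₀(250) ≈ 47.96 dB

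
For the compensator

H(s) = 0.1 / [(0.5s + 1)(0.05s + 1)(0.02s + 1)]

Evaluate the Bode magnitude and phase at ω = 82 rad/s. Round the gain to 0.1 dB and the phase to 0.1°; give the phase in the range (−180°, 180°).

At ω = 82 rad/s:
pole (1 + j82·0.5) = 1 + j41 → |·| ≈ 41.012, ∠ ≈ 88.60°
pole (1 + j82·0.05) = 1 + j4.1 → |·| ≈ 4.2202, ∠ ≈ 76.29°
pole (1 + j82·0.02) = 1 + j1.64 → |·| ≈ 1.9208, ∠ ≈ 58.63°
|H| = 0.1 · 1 / (41.012 · 4.2202 · 1.9208) ≈ 0.0003008
Gain = 20 log₁₀(0.0003008) ≈ -70.43 dB
∠H = (0°) − (88.60° + 76.29° + 58.63°) = -223.52° ≡ 136.48° (principal value)

-70.4 dB, 136.5°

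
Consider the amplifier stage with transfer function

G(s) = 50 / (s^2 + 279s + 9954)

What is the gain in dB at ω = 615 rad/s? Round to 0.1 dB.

-78.2 dB

Substitute s = j615:
Numerator: 50 = 50 + j0
Denominator: (j615)^2 + 279(j615) + 9954 = -368271 + j171585
|N| = √(50² + 0²) ≈ 50, ∠N ≈ 0.00°
|D| = √(368271² + 171585²) ≈ 4.0628e+05, ∠D ≈ 155.02°
|G| = 50 / 4.0628e+05 ≈ 0.00012307
Gain = 20 log₁₀(0.00012307) ≈ -78.20 dB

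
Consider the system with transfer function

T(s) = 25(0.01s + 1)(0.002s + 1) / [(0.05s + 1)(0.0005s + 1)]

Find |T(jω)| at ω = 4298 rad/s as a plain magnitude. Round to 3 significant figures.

At ω = 4298 rad/s:
zero (1 + j4298·0.01) = 1 + j42.98 → |·| ≈ 42.992, ∠ ≈ 88.67°
zero (1 + j4298·0.002) = 1 + j8.596 → |·| ≈ 8.654, ∠ ≈ 83.36°
pole (1 + j4298·0.05) = 1 + j214.9 → |·| ≈ 214.9, ∠ ≈ 89.73°
pole (1 + j4298·0.0005) = 1 + j2.149 → |·| ≈ 2.3703, ∠ ≈ 65.05°
|T| = 25 · 42.992 · 8.654 / (214.9 · 2.3703) ≈ 18.26

18.3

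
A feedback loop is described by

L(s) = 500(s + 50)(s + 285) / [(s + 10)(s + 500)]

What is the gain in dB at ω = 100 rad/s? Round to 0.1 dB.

At s = jω = j100:
zero (s+50): 50 + j100 → |·| = √(50²+100²) = √12500 ≈ 111.8, ∠ = arctan(100/50) ≈ 63.43°
zero (s+285): 285 + j100 → |·| = √(285²+100²) = √91225 ≈ 302.03, ∠ = arctan(100/285) ≈ 19.33°
pole (s+10): 10 + j100 → |·| = √(10²+100²) = √10100 ≈ 100.5, ∠ = arctan(100/10) ≈ 84.29°
pole (s+500): 500 + j100 → |·| = √(500²+100²) = √260000 ≈ 509.9, ∠ = arctan(100/500) ≈ 11.31°
|L| = 500 · 33767 / 51245 ≈ 329.47
Gain = 20 log₁₀(329.47) ≈ 50.36 dB

50.4 dB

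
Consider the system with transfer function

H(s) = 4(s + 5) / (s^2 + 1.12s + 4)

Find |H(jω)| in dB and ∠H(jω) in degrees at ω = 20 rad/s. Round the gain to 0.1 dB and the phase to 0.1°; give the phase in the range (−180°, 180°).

At s = jω = j20:
zero (s+5): 5 + j20 → |·| = √(5²+20²) = √425 ≈ 20.616, ∠ = arctan(20/5) ≈ 75.96°
quadratic: (j20)² + 1.12·j20 + 4 = -396 + j22.4 → |·| ≈ 396.63, ∠ ≈ 176.76°
|H| = 4 · 20.616 / 396.63 ≈ 0.20791
Gain = 20 log₁₀(0.20791) ≈ -13.64 dB
∠H = 75.96° − 176.76° = -100.80°

-13.6 dB, -100.8°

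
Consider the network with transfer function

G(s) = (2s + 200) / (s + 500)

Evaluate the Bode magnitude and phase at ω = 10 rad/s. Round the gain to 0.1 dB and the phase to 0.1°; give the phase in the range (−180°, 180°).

-7.9 dB, 4.6°

Substitute s = j10:
Numerator: 2(j10) + 200 = 200 + j20
Denominator: (j10) + 500 = 500 + j10
|N| = √(200² + 20²) ≈ 201, ∠N ≈ 5.71°
|D| = √(500² + 10²) ≈ 500.1, ∠D ≈ 1.15°
|G| = 201 / 500.1 ≈ 0.40192
Gain = 20 log₁₀(0.40192) ≈ -7.92 dB
∠G = 5.71° − 1.15° = 4.56°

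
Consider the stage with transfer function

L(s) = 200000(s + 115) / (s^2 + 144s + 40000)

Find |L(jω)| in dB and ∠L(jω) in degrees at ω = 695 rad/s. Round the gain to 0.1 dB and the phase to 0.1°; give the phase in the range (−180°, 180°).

49.8 dB, -86.7°

At s = jω = j695:
zero (s+115): 115 + j695 → |·| = √(115²+695²) = √496250 ≈ 704.45, ∠ = arctan(695/115) ≈ 80.60°
quadratic: (j695)² + 144·j695 + 40000 = -443025 + j100080 → |·| ≈ 4.5419e+05, ∠ ≈ 167.27°
|L| = 200000 · 704.45 / 4.5419e+05 ≈ 310.2
Gain = 20 log₁₀(310.2) ≈ 49.83 dB
∠L = 80.60° − 167.27° = -86.67°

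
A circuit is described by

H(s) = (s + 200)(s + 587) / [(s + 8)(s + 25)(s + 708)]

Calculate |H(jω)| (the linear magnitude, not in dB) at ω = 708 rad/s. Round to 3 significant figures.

0.00135

At s = jω = j708:
zero (s+200): 200 + j708 → |·| = √(200²+708²) = √541264 ≈ 735.71, ∠ = arctan(708/200) ≈ 74.23°
zero (s+587): 587 + j708 → |·| = √(587²+708²) = √845833 ≈ 919.69, ∠ = arctan(708/587) ≈ 50.34°
pole (s+8): 8 + j708 → |·| = √(8²+708²) = √501328 ≈ 708.05, ∠ = arctan(708/8) ≈ 89.35°
pole (s+25): 25 + j708 → |·| = √(25²+708²) = √501889 ≈ 708.44, ∠ = arctan(708/25) ≈ 87.98°
pole (s+708): 708 + j708 → |·| = √(708²+708²) = √1002528 ≈ 1001.3, ∠ = arctan(708/708) ≈ 45.00°
|H| = 1 · 6.7663e+05 / 5.0226e+08 ≈ 0.0013472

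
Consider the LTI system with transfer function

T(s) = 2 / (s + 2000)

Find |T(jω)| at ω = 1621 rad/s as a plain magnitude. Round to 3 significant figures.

0.000777

Substitute s = j1621:
Numerator: 2 = 2 + j0
Denominator: (j1621) + 2000 = 2000 + j1621
|N| = √(2² + 0²) ≈ 2, ∠N ≈ 0.00°
|D| = √(2000² + 1621²) ≈ 2574.4, ∠D ≈ 39.02°
|T| = 2 / 2574.4 ≈ 0.00077688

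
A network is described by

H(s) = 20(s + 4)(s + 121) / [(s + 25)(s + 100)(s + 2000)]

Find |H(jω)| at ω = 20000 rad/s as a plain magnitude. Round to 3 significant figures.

At s = jω = j20000:
zero (s+4): 4 + j20000 → |·| = √(4²+20000²) = √400000016 ≈ 20000, ∠ = arctan(20000/4) ≈ 89.99°
zero (s+121): 121 + j20000 → |·| = √(121²+20000²) = √400014641 ≈ 20000, ∠ = arctan(20000/121) ≈ 89.65°
pole (s+25): 25 + j20000 → |·| = √(25²+20000²) = √400000625 ≈ 20000, ∠ = arctan(20000/25) ≈ 89.93°
pole (s+100): 100 + j20000 → |·| = √(100²+20000²) = √400010000 ≈ 20000, ∠ = arctan(20000/100) ≈ 89.71°
pole (s+2000): 2000 + j20000 → |·| = √(2000²+20000²) = √404000000 ≈ 20100, ∠ = arctan(20000/2000) ≈ 84.29°
|H| = 20 · 4e+08 / 8.04e+12 ≈ 0.00099502

0.000995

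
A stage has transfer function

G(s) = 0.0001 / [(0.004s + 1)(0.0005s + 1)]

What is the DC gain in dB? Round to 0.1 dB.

G(0) = 0.0001 · 1 / 1 = 0.0001
20 log₁₀(0.0001) ≈ -80.00 dB

-80.0 dB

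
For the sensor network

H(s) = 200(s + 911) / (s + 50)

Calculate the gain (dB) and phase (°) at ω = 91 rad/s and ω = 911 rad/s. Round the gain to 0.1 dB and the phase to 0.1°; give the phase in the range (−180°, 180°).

ω = 91: 64.9 dB, -55.5°; ω = 911: 49.0 dB, -41.9°

At s = jω = j91:
zero (s+911): 911 + j91 → |·| = √(911²+91²) = √838202 ≈ 915.53, ∠ = arctan(91/911) ≈ 5.70°
pole (s+50): 50 + j91 → |·| = √(50²+91²) = √10781 ≈ 103.83, ∠ = arctan(91/50) ≈ 61.21°
|H| = 200 · 915.53 / 103.83 ≈ 1763.5
Gain = 20 log₁₀(1763.5) ≈ 64.93 dB
∠H = 5.70° − 61.21° = -55.51°

At s = jω = j911:
zero (s+911): 911 + j911 → |·| = √(911²+911²) = √1659842 ≈ 1288.3, ∠ = arctan(911/911) ≈ 45.00°
pole (s+50): 50 + j911 → |·| = √(50²+911²) = √832421 ≈ 912.37, ∠ = arctan(911/50) ≈ 86.86°
|H| = 200 · 1288.3 / 912.37 ≈ 282.41
Gain = 20 log₁₀(282.41) ≈ 49.02 dB
∠H = 45.00° − 86.86° = -41.86°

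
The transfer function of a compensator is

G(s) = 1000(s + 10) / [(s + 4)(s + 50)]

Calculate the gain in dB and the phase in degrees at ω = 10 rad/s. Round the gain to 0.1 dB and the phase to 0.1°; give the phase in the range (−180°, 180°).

At s = jω = j10:
zero (s+10): 10 + j10 → |·| = √(10²+10²) = √200 ≈ 14.142, ∠ = arctan(10/10) ≈ 45.00°
pole (s+4): 4 + j10 → |·| = √(4²+10²) = √116 ≈ 10.77, ∠ = arctan(10/4) ≈ 68.20°
pole (s+50): 50 + j10 → |·| = √(50²+10²) = √2600 ≈ 50.99, ∠ = arctan(10/50) ≈ 11.31°
|G| = 1000 · 14.142 / 549.16 ≈ 25.752
Gain = 20 log₁₀(25.752) ≈ 28.22 dB
∠G = 45.00° − 79.51° = -34.51°

28.2 dB, -34.5°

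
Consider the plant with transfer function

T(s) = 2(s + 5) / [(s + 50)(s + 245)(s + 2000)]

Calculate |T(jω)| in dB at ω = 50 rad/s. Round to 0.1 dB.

-110.9 dB

At s = jω = j50:
zero (s+5): 5 + j50 → |·| = √(5²+50²) = √2525 ≈ 50.249, ∠ = arctan(50/5) ≈ 84.29°
pole (s+50): 50 + j50 → |·| = √(50²+50²) = √5000 ≈ 70.711, ∠ = arctan(50/50) ≈ 45.00°
pole (s+245): 245 + j50 → |·| = √(245²+50²) = √62525 ≈ 250.05, ∠ = arctan(50/245) ≈ 11.53°
pole (s+2000): 2000 + j50 → |·| = √(2000²+50²) = √4002500 ≈ 2000.6, ∠ = arctan(50/2000) ≈ 1.43°
|T| = 2 · 50.249 / 3.5373e+07 ≈ 2.8411e-06
Gain = 20 log₁₀(2.8411e-06) ≈ -110.93 dB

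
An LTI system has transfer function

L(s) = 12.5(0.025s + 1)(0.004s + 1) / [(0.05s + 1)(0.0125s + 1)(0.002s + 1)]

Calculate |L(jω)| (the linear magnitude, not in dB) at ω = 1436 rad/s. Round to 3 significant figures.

0.667

At ω = 1436 rad/s:
zero (1 + j1436·0.025) = 1 + j35.9 → |·| ≈ 35.914, ∠ ≈ 88.40°
zero (1 + j1436·0.004) = 1 + j5.744 → |·| ≈ 5.8304, ∠ ≈ 80.12°
pole (1 + j1436·0.05) = 1 + j71.8 → |·| ≈ 71.807, ∠ ≈ 89.20°
pole (1 + j1436·0.0125) = 1 + j17.95 → |·| ≈ 17.978, ∠ ≈ 86.81°
pole (1 + j1436·0.002) = 1 + j2.872 → |·| ≈ 3.0411, ∠ ≈ 70.80°
|L| = 12.5 · 35.914 · 5.8304 / (71.807 · 17.978 · 3.0411) ≈ 0.6667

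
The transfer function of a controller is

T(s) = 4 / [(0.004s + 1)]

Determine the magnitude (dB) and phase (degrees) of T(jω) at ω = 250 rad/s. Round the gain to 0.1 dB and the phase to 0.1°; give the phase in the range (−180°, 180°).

At ω = 250 rad/s:
pole (1 + j250·0.004) = 1 + j1 → |·| ≈ 1.4142, ∠ ≈ 45.00°
|T| = 4 · 1 / (1.4142) ≈ 2.8285
Gain = 20 log₁₀(2.8285) ≈ 9.03 dB
∠T = (0°) − (45.00°) = -45.00°

9.0 dB, -45.0°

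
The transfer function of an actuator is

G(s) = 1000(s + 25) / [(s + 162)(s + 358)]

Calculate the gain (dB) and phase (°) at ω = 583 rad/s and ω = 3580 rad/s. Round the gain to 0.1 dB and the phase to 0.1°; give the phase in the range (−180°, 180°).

ω = 583: 3.0 dB, -45.4°; ω = 3580: -11.1 dB, -82.1°

At s = jω = j583:
zero (s+25): 25 + j583 → |·| = √(25²+583²) = √340514 ≈ 583.54, ∠ = arctan(583/25) ≈ 87.54°
pole (s+162): 162 + j583 → |·| = √(162²+583²) = √366133 ≈ 605.09, ∠ = arctan(583/162) ≈ 74.47°
pole (s+358): 358 + j583 → |·| = √(358²+583²) = √468053 ≈ 684.14, ∠ = arctan(583/358) ≈ 58.45°
|G| = 1000 · 583.54 / 4.1397e+05 ≈ 1.4096
Gain = 20 log₁₀(1.4096) ≈ 2.98 dB
∠G = 87.54° − 132.92° = -45.38°

At s = jω = j3580:
zero (s+25): 25 + j3580 → |·| = √(25²+3580²) = √12817025 ≈ 3580.1, ∠ = arctan(3580/25) ≈ 89.60°
pole (s+162): 162 + j3580 → |·| = √(162²+3580²) = √12842644 ≈ 3583.7, ∠ = arctan(3580/162) ≈ 87.41°
pole (s+358): 358 + j3580 → |·| = √(358²+3580²) = √12944564 ≈ 3597.9, ∠ = arctan(3580/358) ≈ 84.29°
|G| = 1000 · 3580.1 / 1.2894e+07 ≈ 0.27766
Gain = 20 log₁₀(0.27766) ≈ -11.13 dB
∠G = 89.60° − 171.70° = -82.10°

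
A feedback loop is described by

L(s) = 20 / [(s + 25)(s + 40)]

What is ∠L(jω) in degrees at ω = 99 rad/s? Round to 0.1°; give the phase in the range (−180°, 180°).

-143.8°

At s = jω = j99:
pole (s+25): 25 + j99 → |·| = √(25²+99²) = √10426 ≈ 102.11, ∠ = arctan(99/25) ≈ 75.83°
pole (s+40): 40 + j99 → |·| = √(40²+99²) = √11401 ≈ 106.78, ∠ = arctan(99/40) ≈ 68.00°
∠L = 0.00° − 143.83° = -143.83°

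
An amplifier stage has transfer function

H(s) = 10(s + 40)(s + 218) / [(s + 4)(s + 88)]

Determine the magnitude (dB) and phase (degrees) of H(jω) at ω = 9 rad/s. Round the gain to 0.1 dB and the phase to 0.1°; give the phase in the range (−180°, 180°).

40.2 dB, -56.8°

At s = jω = j9:
zero (s+40): 40 + j9 → |·| = √(40²+9²) = √1681 ≈ 41, ∠ = arctan(9/40) ≈ 12.68°
zero (s+218): 218 + j9 → |·| = √(218²+9²) = √47605 ≈ 218.19, ∠ = arctan(9/218) ≈ 2.36°
pole (s+4): 4 + j9 → |·| = √(4²+9²) = √97 ≈ 9.8489, ∠ = arctan(9/4) ≈ 66.04°
pole (s+88): 88 + j9 → |·| = √(88²+9²) = √7825 ≈ 88.459, ∠ = arctan(9/88) ≈ 5.84°
|H| = 10 · 8945.8 / 871.22 ≈ 102.68
Gain = 20 log₁₀(102.68) ≈ 40.23 dB
∠H = 15.04° − 71.88° = -56.84°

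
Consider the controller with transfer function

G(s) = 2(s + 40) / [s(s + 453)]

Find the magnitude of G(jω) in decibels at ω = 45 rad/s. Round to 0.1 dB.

At s = jω = j45:
zero (s+40): 40 + j45 → |·| = √(40²+45²) = √3625 ≈ 60.208, ∠ = arctan(45/40) ≈ 48.37°
pole (s+453): 453 + j45 → |·| = √(453²+45²) = √207234 ≈ 455.23, ∠ = arctan(45/453) ≈ 5.67°
pole at origin: |s| = 45, ∠ = 90.00° (in denominator)
|G| = 2 · 60.208 / 20485 ≈ 0.0058783
Gain = 20 log₁₀(0.0058783) ≈ -44.61 dB

-44.6 dB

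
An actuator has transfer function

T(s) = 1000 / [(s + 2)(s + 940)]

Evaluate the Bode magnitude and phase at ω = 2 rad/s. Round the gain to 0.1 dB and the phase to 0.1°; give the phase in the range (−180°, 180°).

-8.5 dB, -45.1°

At s = jω = j2:
pole (s+2): 2 + j2 → |·| = √(2²+2²) = √8 ≈ 2.8284, ∠ = arctan(2/2) ≈ 45.00°
pole (s+940): 940 + j2 → |·| = √(940²+2²) = √883604 ≈ 940, ∠ = arctan(2/940) ≈ 0.12°
|T| = 1000 / 2658.7 ≈ 0.37612
Gain = 20 log₁₀(0.37612) ≈ -8.49 dB
∠T = 0.00° − 45.12° = -45.12°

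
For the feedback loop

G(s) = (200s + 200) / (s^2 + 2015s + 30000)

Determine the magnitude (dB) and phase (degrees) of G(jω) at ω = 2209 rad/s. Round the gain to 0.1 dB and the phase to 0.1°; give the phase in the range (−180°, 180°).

-23.5 dB, -47.5°

Substitute s = j2209:
Numerator: 200(j2209) + 200 = 200 + j441800
Denominator: (j2209)^2 + 2015(j2209) + 30000 = -4849681 + j4451135
|N| = √(200² + 441800²) ≈ 4.418e+05, ∠N ≈ 89.97°
|D| = √(4849681² + 4451135²) ≈ 6.5827e+06, ∠D ≈ 137.45°
|G| = 4.418e+05 / 6.5827e+06 ≈ 0.067115
Gain = 20 log₁₀(0.067115) ≈ -23.46 dB
∠G = 89.97° − 137.45° = -47.48°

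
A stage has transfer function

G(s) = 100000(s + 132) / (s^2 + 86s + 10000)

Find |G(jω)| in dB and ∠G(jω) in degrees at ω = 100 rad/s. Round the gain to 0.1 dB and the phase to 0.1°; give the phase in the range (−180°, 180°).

65.7 dB, -52.9°

At s = jω = j100:
zero (s+132): 132 + j100 → |·| = √(132²+100²) = √27424 ≈ 165.6, ∠ = arctan(100/132) ≈ 37.15°
quadratic: (j100)² + 86·j100 + 10000 = 0 + j8600 → |·| ≈ 8600, ∠ ≈ 90.00°
|G| = 100000 · 165.6 / 8600 ≈ 1925.6
Gain = 20 log₁₀(1925.6) ≈ 65.69 dB
∠G = 37.15° − 90.00° = -52.85°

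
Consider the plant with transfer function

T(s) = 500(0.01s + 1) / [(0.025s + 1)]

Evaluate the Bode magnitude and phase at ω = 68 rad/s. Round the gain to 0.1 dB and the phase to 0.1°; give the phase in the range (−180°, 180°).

At ω = 68 rad/s:
zero (1 + j68·0.01) = 1 + j0.68 → |·| ≈ 1.2093, ∠ ≈ 34.22°
pole (1 + j68·0.025) = 1 + j1.7 → |·| ≈ 1.9723, ∠ ≈ 59.53°
|T| = 500 · 1.2093 / (1.9723) ≈ 306.57
Gain = 20 log₁₀(306.57) ≈ 49.73 dB
∠T = (34.22°) − (59.53°) = -25.31°

49.7 dB, -25.3°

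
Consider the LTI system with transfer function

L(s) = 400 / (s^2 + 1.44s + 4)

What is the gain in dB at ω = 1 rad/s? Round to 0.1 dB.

41.6 dB

At s = jω = j1:
quadratic: (j1)² + 1.44·j1 + 4 = 3 + j1.44 → |·| ≈ 3.3277, ∠ ≈ 25.64°
|L| = 400 / 3.3277 ≈ 120.2
Gain = 20 log₁₀(120.2) ≈ 41.60 dB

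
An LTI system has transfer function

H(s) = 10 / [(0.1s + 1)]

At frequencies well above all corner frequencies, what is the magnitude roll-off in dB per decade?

Each pole contributes −20 dB/decade at high frequency; each zero contributes +20 dB/decade.
Net: 0 zero(s) − 1 pole(s) → -20 dB/decade.

-20 dB/decade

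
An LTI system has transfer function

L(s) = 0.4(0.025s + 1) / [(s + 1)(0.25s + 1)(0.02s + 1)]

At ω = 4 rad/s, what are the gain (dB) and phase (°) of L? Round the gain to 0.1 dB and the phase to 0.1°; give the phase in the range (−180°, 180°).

At ω = 4 rad/s:
zero (1 + j4·0.025) = 1 + j0.1 → |·| ≈ 1.005, ∠ ≈ 5.71°
pole (1 + j4·1) = 1 + j4 → |·| ≈ 4.1231, ∠ ≈ 75.96°
pole (1 + j4·0.25) = 1 + j1 → |·| ≈ 1.4142, ∠ ≈ 45.00°
pole (1 + j4·0.02) = 1 + j0.08 → |·| ≈ 1.0032, ∠ ≈ 4.57°
|L| = 0.4 · 1.005 / (4.1231 · 1.4142 · 1.0032) ≈ 0.068723
Gain = 20 log₁₀(0.068723) ≈ -23.26 dB
∠L = (5.71°) − (75.96° + 45.00° + 4.57°) = -119.82°

-23.3 dB, -119.8°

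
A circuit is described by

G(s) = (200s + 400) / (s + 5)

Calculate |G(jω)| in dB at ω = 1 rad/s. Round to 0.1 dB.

38.9 dB

Substitute s = j1:
Numerator: 200(j1) + 400 = 400 + j200
Denominator: (j1) + 5 = 5 + j1
|N| = √(400² + 200²) ≈ 447.21, ∠N ≈ 26.57°
|D| = √(5² + 1²) ≈ 5.099, ∠D ≈ 11.31°
|G| = 447.21 / 5.099 ≈ 87.705
Gain = 20 log₁₀(87.705) ≈ 38.86 dB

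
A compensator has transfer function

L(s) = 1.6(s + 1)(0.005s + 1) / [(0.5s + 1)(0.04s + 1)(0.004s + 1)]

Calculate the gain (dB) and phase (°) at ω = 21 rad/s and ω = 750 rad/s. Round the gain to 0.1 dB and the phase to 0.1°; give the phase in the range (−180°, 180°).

ω = 21: 7.8 dB, -36.1°; ω = 750: -17.7 dB, -84.5°

At ω = 21 rad/s:
zero (1 + j21·1) = 1 + j21 → |·| ≈ 21.024, ∠ ≈ 87.27°
zero (1 + j21·0.005) = 1 + j0.105 → |·| ≈ 1.0055, ∠ ≈ 5.99°
pole (1 + j21·0.5) = 1 + j10.5 → |·| ≈ 10.548, ∠ ≈ 84.56°
pole (1 + j21·0.04) = 1 + j0.84 → |·| ≈ 1.306, ∠ ≈ 40.03°
pole (1 + j21·0.004) = 1 + j0.084 → |·| ≈ 1.0035, ∠ ≈ 4.80°
|L| = 1.6 · 21.024 · 1.0055 / (10.548 · 1.306 · 1.0035) ≈ 2.4467
Gain = 20 log₁₀(2.4467) ≈ 7.77 dB
∠L = (87.27° + 5.99°) − (84.56° + 40.03° + 4.80°) = -36.13°

At ω = 750 rad/s:
zero (1 + j750·1) = 1 + j750 → |·| ≈ 750, ∠ ≈ 89.92°
zero (1 + j750·0.005) = 1 + j3.75 → |·| ≈ 3.881, ∠ ≈ 75.07°
pole (1 + j750·0.5) = 1 + j375 → |·| ≈ 375, ∠ ≈ 89.85°
pole (1 + j750·0.04) = 1 + j30 → |·| ≈ 30.017, ∠ ≈ 88.09°
pole (1 + j750·0.004) = 1 + j3 → |·| ≈ 3.1623, ∠ ≈ 71.57°
|L| = 1.6 · 750 · 3.881 / (375 · 30.017 · 3.1623) ≈ 0.13083
Gain = 20 log₁₀(0.13083) ≈ -17.67 dB
∠L = (89.92° + 75.07°) − (89.85° + 88.09° + 71.57°) = -84.52°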